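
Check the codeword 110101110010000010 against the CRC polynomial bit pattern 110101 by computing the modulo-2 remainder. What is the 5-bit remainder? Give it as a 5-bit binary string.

Modulo-2 division of 110101110010000010 by 110101:
  pos 0: 110101 XOR 110101 = 000000
  pos 6: 110010 XOR 110101 = 000111
  pos 9: 111000 XOR 110101 = 001101
  pos 11: 110101 XOR 110101 = 000000
Remainder = 00000 (zero — the frame passes the CRC check).

00000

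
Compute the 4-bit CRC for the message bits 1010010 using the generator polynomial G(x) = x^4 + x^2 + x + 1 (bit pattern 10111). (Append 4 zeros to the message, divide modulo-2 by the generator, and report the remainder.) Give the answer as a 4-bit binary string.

0100

Append 4 zeros: 10100100000. Divide by 10111 (XOR where the leading bit is 1):
  pos 0: 10100 XOR 10111 = 00011
  pos 3: 11100 XOR 10111 = 01011
  pos 4: 10110 XOR 10111 = 00001
Remainder (last 4 bits) = 0100. This is the CRC / FCS.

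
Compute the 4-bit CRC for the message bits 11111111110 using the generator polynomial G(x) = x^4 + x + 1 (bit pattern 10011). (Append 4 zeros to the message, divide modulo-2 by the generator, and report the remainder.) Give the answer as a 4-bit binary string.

Append 4 zeros: 111111111100000. Divide by 10011 (XOR where the leading bit is 1):
  pos 0: 11111 XOR 10011 = 01100
  pos 1: 11001 XOR 10011 = 01010
  pos 2: 10101 XOR 10011 = 00110
  pos 4: 11011 XOR 10011 = 01000
  pos 5: 10001 XOR 10011 = 00010
  pos 8: 10000 XOR 10011 = 00011
Remainder (last 4 bits) = 1100. This is the CRC / FCS.

1100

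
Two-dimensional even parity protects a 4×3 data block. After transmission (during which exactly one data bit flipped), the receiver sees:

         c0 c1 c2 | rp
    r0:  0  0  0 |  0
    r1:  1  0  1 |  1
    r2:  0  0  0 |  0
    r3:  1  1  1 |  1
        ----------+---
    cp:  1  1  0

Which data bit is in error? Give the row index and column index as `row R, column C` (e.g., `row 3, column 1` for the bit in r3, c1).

Recompute each row's even parity and compare to rp:
  r0: data parity 0, sent rp 0 → ok
  r1: data parity 0, sent rp 1 → mismatch
  r2: data parity 0, sent rp 0 → ok
  r3: data parity 1, sent rp 1 → ok
Recompute each column's even parity and compare to cp:
  c0: data parity 0, sent cp 1 → mismatch
  c1: data parity 1, sent cp 1 → ok
  c2: data parity 0, sent cp 0 → ok
Exactly one row (r1) and one column (c0) fail → the flipped bit is at their intersection.

row 1, column 0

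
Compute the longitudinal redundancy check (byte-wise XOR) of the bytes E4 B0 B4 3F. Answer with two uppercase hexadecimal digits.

XOR the bytes together:
  start with 0xE4
  0xE4 ⊕ 0xB0 = 0x54
  0x54 ⊕ 0xB4 = 0xE0
  0xE0 ⊕ 0x3F = 0xDF

DF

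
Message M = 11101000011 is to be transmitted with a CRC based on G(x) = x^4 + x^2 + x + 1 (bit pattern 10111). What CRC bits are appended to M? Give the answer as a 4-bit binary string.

Append 4 zeros: 111010000110000. Divide by 10111 (XOR where the leading bit is 1):
  pos 0: 11101 XOR 10111 = 01010
  pos 1: 10100 XOR 10111 = 00011
  pos 4: 11000 XOR 10111 = 01111
  pos 5: 11111 XOR 10111 = 01000
  pos 6: 10001 XOR 10111 = 00110
  pos 8: 11000 XOR 10111 = 01111
  pos 9: 11110 XOR 10111 = 01001
  pos 10: 10010 XOR 10111 = 00101
Remainder (last 4 bits) = 0101. This is the CRC / FCS.

0101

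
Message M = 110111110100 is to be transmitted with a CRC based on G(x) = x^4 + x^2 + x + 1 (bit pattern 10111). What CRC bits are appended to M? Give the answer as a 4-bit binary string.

Append 4 zeros: 1101111101000000. Divide by 10111 (XOR where the leading bit is 1):
  pos 0: 11011 XOR 10111 = 01100
  pos 1: 11001 XOR 10111 = 01110
  pos 2: 11101 XOR 10111 = 01010
  pos 3: 10101 XOR 10111 = 00010
  pos 6: 10010 XOR 10111 = 00101
  pos 8: 10100 XOR 10111 = 00011
  pos 11: 11000 XOR 10111 = 01111
Remainder (last 4 bits) = 1111. This is the CRC / FCS.

1111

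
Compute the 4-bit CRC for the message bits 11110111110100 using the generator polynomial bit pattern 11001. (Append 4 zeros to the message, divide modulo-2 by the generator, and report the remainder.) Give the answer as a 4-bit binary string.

Append 4 zeros: 111101111101000000. Divide by 11001 (XOR where the leading bit is 1):
  pos 0: 11110 XOR 11001 = 00111
  pos 2: 11111 XOR 11001 = 00110
  pos 4: 11011 XOR 11001 = 00010
  pos 7: 10101 XOR 11001 = 01100
  pos 8: 11000 XOR 11001 = 00001
  pos 12: 10000 XOR 11001 = 01001
  pos 13: 10010 XOR 11001 = 01011
Remainder (last 4 bits) = 1011. This is the CRC / FCS.

1011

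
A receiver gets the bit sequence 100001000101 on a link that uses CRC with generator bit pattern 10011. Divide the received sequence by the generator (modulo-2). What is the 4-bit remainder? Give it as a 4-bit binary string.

Modulo-2 division of 100001000101 by 10011:
  pos 0: 10000 XOR 10011 = 00011
  pos 3: 11100 XOR 10011 = 01111
  pos 4: 11110 XOR 10011 = 01101
  pos 5: 11011 XOR 10011 = 01000
  pos 6: 10000 XOR 10011 = 00011
Remainder = 0111 (nonzero — an error is detected).

0111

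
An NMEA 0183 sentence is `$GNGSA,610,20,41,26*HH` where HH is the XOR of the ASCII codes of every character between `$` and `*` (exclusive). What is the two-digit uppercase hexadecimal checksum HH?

XOR the ASCII codes of the payload characters:
  'G' = 0x47 → acc = 0x47
  'N' = 0x4E → acc = 0x09
  'G' = 0x47 → acc = 0x4E
  'S' = 0x53 → acc = 0x1D
  'A' = 0x41 → acc = 0x5C
  ',' = 0x2C → acc = 0x70
  '6' = 0x36 → acc = 0x46
  '1' = 0x31 → acc = 0x77
  '0' = 0x30 → acc = 0x47
  ',' = 0x2C → acc = 0x6B
  '2' = 0x32 → acc = 0x59
  '0' = 0x30 → acc = 0x69
  ',' = 0x2C → acc = 0x45
  '4' = 0x34 → acc = 0x71
  '1' = 0x31 → acc = 0x40
  ',' = 0x2C → acc = 0x6C
  '2' = 0x32 → acc = 0x5E
  '6' = 0x36 → acc = 0x68
Checksum = 0x68.

68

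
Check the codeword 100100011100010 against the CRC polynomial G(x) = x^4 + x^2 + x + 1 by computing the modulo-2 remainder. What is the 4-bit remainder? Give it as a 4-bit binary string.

Modulo-2 division of 100100011100010 by 10111:
  pos 0: 10010 XOR 10111 = 00101
  pos 2: 10100 XOR 10111 = 00011
  pos 5: 11111 XOR 10111 = 01000
  pos 6: 10000 XOR 10111 = 00111
  pos 8: 11100 XOR 10111 = 01011
  pos 9: 10111 XOR 10111 = 00000
Remainder = 0000 (zero — the frame passes the CRC check).

0000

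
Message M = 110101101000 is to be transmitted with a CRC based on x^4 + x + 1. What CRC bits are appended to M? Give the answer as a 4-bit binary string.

0001

Append 4 zeros: 1101011010000000. Divide by 10011 (XOR where the leading bit is 1):
  pos 0: 11010 XOR 10011 = 01001
  pos 1: 10011 XOR 10011 = 00000
  pos 6: 10100 XOR 10011 = 00111
  pos 8: 11100 XOR 10011 = 01111
  pos 9: 11110 XOR 10011 = 01101
  pos 10: 11010 XOR 10011 = 01001
  pos 11: 10010 XOR 10011 = 00001
Remainder (last 4 bits) = 0001. This is the CRC / FCS.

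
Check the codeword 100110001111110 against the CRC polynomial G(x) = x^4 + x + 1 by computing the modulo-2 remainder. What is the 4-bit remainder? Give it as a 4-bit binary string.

0111

Modulo-2 division of 100110001111110 by 10011:
  pos 0: 10011 XOR 10011 = 00000
  pos 8: 11111 XOR 10011 = 01100
  pos 9: 11001 XOR 10011 = 01010
  pos 10: 10100 XOR 10011 = 00111
Remainder = 0111 (nonzero — an error is detected).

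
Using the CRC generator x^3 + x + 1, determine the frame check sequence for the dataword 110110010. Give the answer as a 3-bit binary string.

000

Append 3 zeros: 110110010000. Divide by 1011 (XOR where the leading bit is 1):
  pos 0: 1101 XOR 1011 = 0110
  pos 1: 1101 XOR 1011 = 0110
  pos 2: 1100 XOR 1011 = 0111
  pos 3: 1110 XOR 1011 = 0101
  pos 4: 1011 XOR 1011 = 0000
Remainder (last 3 bits) = 000. This is the CRC / FCS.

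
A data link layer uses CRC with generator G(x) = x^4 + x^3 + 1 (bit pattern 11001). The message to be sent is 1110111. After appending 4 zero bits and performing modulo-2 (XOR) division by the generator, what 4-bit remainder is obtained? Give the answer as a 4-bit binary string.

1100

Append 4 zeros: 11101110000. Divide by 11001 (XOR where the leading bit is 1):
  pos 0: 11101 XOR 11001 = 00100
  pos 2: 10011 XOR 11001 = 01010
  pos 3: 10100 XOR 11001 = 01101
  pos 4: 11010 XOR 11001 = 00011
Remainder (last 4 bits) = 1100. This is the CRC / FCS.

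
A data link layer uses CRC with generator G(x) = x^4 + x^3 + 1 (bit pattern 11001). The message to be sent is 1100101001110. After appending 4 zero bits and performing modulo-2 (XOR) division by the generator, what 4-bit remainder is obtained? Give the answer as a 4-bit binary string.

1001

Append 4 zeros: 11001010011100000. Divide by 11001 (XOR where the leading bit is 1):
  pos 0: 11001 XOR 11001 = 00000
  pos 6: 10011 XOR 11001 = 01010
  pos 7: 10101 XOR 11001 = 01100
  pos 8: 11000 XOR 11001 = 00001
  pos 12: 10000 XOR 11001 = 01001
Remainder (last 4 bits) = 1001. This is the CRC / FCS.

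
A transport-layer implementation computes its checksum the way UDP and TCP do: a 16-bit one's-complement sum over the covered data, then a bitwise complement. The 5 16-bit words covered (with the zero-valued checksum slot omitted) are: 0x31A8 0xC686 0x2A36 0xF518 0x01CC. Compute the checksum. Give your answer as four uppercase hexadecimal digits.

One's-complement addition (fold any carry out of bit 15 back into bit 0):
  0x31A8 + 0xC686 = 0x0F82E
  0xF82E + 0x2A36 = 0x12264 → wrap carry → 0x2265
  0x2265 + 0xF518 = 0x1177D → wrap carry → 0x177E
  0x177E + 0x01CC = 0x0194A
One's-complement sum = 0x194A.
Checksum = ~0x194A & 0xFFFF = 0xE6B5.

E6B5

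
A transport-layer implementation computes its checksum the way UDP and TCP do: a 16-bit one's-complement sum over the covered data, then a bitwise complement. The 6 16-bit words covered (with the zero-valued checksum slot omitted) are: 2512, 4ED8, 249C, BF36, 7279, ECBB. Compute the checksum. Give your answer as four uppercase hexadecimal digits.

One's-complement addition (fold any carry out of bit 15 back into bit 0):
  0x2512 + 0x4ED8 = 0x073EA
  0x73EA + 0x249C = 0x09886
  0x9886 + 0xBF36 = 0x157BC → wrap carry → 0x57BD
  0x57BD + 0x7279 = 0x0CA36
  0xCA36 + 0xECBB = 0x1B6F1 → wrap carry → 0xB6F2
One's-complement sum = 0xB6F2.
Checksum = ~0xB6F2 & 0xFFFF = 0x490D.

490D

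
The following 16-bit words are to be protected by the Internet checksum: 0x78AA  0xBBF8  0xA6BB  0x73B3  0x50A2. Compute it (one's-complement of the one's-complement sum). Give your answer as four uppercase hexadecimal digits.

604B

One's-complement addition (fold any carry out of bit 15 back into bit 0):
  0x78AA + 0xBBF8 = 0x134A2 → wrap carry → 0x34A3
  0x34A3 + 0xA6BB = 0x0DB5E
  0xDB5E + 0x73B3 = 0x14F11 → wrap carry → 0x4F12
  0x4F12 + 0x50A2 = 0x09FB4
One's-complement sum = 0x9FB4.
Checksum = ~0x9FB4 & 0xFFFF = 0x604B.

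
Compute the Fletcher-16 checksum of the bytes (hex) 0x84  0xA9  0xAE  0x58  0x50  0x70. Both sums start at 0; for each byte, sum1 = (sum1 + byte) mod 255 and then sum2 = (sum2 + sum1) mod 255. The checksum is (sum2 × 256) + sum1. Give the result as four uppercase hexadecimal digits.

Running sums (mod 255):
  after byte 0 (0x84): sum1=132, sum2=132
  after byte 1 (0xA9): sum1=46, sum2=178
  after byte 2 (0xAE): sum1=220, sum2=143
  after byte 3 (0x58): sum1=53, sum2=196
  after byte 4 (0x50): sum1=133, sum2=74
  after byte 5 (0x70): sum1=245, sum2=64
Checksum = sum2·256 + sum1 = 64·256 + 245 = 16629 = 0x40F5.

40F5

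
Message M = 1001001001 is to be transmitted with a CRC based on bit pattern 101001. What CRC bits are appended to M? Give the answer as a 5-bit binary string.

11111

Append 5 zeros: 100100100100000. Divide by 101001 (XOR where the leading bit is 1):
  pos 0: 100100 XOR 101001 = 001101
  pos 2: 110110 XOR 101001 = 011111
  pos 3: 111110 XOR 101001 = 010111
  pos 4: 101111 XOR 101001 = 000110
  pos 7: 110000 XOR 101001 = 011001
  pos 8: 110010 XOR 101001 = 011011
  pos 9: 110110 XOR 101001 = 011111
Remainder (last 5 bits) = 11111. This is the CRC / FCS.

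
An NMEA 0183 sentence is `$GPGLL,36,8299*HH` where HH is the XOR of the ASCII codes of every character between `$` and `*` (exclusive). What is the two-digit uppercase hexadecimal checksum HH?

5F

XOR the ASCII codes of the payload characters:
  'G' = 0x47 → acc = 0x47
  'P' = 0x50 → acc = 0x17
  'G' = 0x47 → acc = 0x50
  'L' = 0x4C → acc = 0x1C
  'L' = 0x4C → acc = 0x50
  ',' = 0x2C → acc = 0x7C
  '3' = 0x33 → acc = 0x4F
  '6' = 0x36 → acc = 0x79
  ',' = 0x2C → acc = 0x55
  '8' = 0x38 → acc = 0x6D
  '2' = 0x32 → acc = 0x5F
  '9' = 0x39 → acc = 0x66
  '9' = 0x39 → acc = 0x5F
Checksum = 0x5F.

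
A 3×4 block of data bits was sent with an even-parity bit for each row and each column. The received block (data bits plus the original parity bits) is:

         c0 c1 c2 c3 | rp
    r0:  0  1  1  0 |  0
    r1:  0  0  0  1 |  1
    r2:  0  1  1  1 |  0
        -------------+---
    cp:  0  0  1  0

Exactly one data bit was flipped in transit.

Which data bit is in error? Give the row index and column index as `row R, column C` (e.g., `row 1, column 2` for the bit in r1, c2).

Recompute each row's even parity and compare to rp:
  r0: data parity 0, sent rp 0 → ok
  r1: data parity 1, sent rp 1 → ok
  r2: data parity 1, sent rp 0 → mismatch
Recompute each column's even parity and compare to cp:
  c0: data parity 0, sent cp 0 → ok
  c1: data parity 0, sent cp 0 → ok
  c2: data parity 0, sent cp 1 → mismatch
  c3: data parity 0, sent cp 0 → ok
Exactly one row (r2) and one column (c2) fail → the flipped bit is at their intersection.

row 2, column 2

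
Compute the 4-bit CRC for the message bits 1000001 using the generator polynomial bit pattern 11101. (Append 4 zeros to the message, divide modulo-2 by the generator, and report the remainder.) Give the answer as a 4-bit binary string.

Append 4 zeros: 10000010000. Divide by 11101 (XOR where the leading bit is 1):
  pos 0: 10000 XOR 11101 = 01101
  pos 1: 11010 XOR 11101 = 00111
  pos 3: 11110 XOR 11101 = 00011
  pos 6: 11000 XOR 11101 = 00101
Remainder (last 4 bits) = 0101. This is the CRC / FCS.

0101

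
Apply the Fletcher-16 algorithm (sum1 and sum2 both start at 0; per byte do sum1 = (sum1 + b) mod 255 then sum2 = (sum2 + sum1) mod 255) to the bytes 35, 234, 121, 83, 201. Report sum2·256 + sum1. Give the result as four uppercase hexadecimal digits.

Running sums (mod 255):
  after byte 0 (35): sum1=35, sum2=35
  after byte 1 (234): sum1=14, sum2=49
  after byte 2 (121): sum1=135, sum2=184
  after byte 3 (83): sum1=218, sum2=147
  after byte 4 (201): sum1=164, sum2=56
Checksum = sum2·256 + sum1 = 56·256 + 164 = 14500 = 0x38A4.

38A4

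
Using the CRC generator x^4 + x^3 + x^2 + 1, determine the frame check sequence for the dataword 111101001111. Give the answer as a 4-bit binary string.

Append 4 zeros: 1111010011110000. Divide by 11101 (XOR where the leading bit is 1):
  pos 0: 11110 XOR 11101 = 00011
  pos 3: 11100 XOR 11101 = 00001
  pos 7: 11111 XOR 11101 = 00010
  pos 10: 10000 XOR 11101 = 01101
  pos 11: 11010 XOR 11101 = 00111
Remainder (last 4 bits) = 0111. This is the CRC / FCS.

0111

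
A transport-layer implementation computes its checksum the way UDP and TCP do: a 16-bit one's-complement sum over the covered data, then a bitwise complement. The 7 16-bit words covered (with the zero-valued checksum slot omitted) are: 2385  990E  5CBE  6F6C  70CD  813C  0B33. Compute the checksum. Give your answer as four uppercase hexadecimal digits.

One's-complement addition (fold any carry out of bit 15 back into bit 0):
  0x2385 + 0x990E = 0x0BC93
  0xBC93 + 0x5CBE = 0x11951 → wrap carry → 0x1952
  0x1952 + 0x6F6C = 0x088BE
  0x88BE + 0x70CD = 0x0F98B
  0xF98B + 0x813C = 0x17AC7 → wrap carry → 0x7AC8
  0x7AC8 + 0x0B33 = 0x085FB
One's-complement sum = 0x85FB.
Checksum = ~0x85FB & 0xFFFF = 0x7A04.

7A04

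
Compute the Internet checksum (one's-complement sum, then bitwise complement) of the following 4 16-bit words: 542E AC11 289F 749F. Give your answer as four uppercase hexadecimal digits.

6281

One's-complement addition (fold any carry out of bit 15 back into bit 0):
  0x542E + 0xAC11 = 0x1003F → wrap carry → 0x0040
  0x0040 + 0x289F = 0x028DF
  0x28DF + 0x749F = 0x09D7E
One's-complement sum = 0x9D7E.
Checksum = ~0x9D7E & 0xFFFF = 0x6281.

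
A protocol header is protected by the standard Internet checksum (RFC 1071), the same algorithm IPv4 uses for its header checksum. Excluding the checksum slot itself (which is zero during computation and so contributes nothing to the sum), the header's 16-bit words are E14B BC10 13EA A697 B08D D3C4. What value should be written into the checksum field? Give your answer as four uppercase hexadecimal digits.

23CF

One's-complement addition (fold any carry out of bit 15 back into bit 0):
  0xE14B + 0xBC10 = 0x19D5B → wrap carry → 0x9D5C
  0x9D5C + 0x13EA = 0x0B146
  0xB146 + 0xA697 = 0x157DD → wrap carry → 0x57DE
  0x57DE + 0xB08D = 0x1086B → wrap carry → 0x086C
  0x086C + 0xD3C4 = 0x0DC30
One's-complement sum = 0xDC30.
Checksum = ~0xDC30 & 0xFFFF = 0x23CF.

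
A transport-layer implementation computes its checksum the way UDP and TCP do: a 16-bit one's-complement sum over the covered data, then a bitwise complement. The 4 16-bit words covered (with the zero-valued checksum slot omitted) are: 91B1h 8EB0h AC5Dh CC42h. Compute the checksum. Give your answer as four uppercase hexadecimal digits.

66FD

One's-complement addition (fold any carry out of bit 15 back into bit 0):
  0x91B1 + 0x8EB0 = 0x12061 → wrap carry → 0x2062
  0x2062 + 0xAC5D = 0x0CCBF
  0xCCBF + 0xCC42 = 0x19901 → wrap carry → 0x9902
One's-complement sum = 0x9902.
Checksum = ~0x9902 & 0xFFFF = 0x66FD.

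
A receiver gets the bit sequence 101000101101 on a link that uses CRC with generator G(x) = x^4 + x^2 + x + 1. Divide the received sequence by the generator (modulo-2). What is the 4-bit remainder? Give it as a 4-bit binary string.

Modulo-2 division of 101000101101 by 10111:
  pos 0: 10100 XOR 10111 = 00011
  pos 3: 11010 XOR 10111 = 01101
  pos 4: 11011 XOR 10111 = 01100
  pos 5: 11001 XOR 10111 = 01110
  pos 6: 11100 XOR 10111 = 01011
  pos 7: 10111 XOR 10111 = 00000
Remainder = 0000 (zero — the frame passes the CRC check).

0000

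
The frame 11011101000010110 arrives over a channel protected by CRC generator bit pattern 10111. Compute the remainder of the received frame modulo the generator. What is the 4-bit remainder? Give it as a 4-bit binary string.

0001

Modulo-2 division of 11011101000010110 by 10111:
  pos 0: 11011 XOR 10111 = 01100
  pos 1: 11001 XOR 10111 = 01110
  pos 2: 11100 XOR 10111 = 01011
  pos 3: 10111 XOR 10111 = 00000
  pos 12: 10110 XOR 10111 = 00001
Remainder = 0001 (nonzero — an error is detected).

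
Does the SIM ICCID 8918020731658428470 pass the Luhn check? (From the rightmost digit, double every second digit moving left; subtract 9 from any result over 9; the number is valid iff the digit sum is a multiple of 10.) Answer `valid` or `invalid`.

valid

From the right, keep odd positions and double even positions (subtract 9 from any doubled value over 9):
  doubled (positions 2,4,...): 5 7 8 1 2 5 4 7 9 → sum 48
  kept (positions 1,3,...): 0 4 2 8 6 3 0 0 1 8 → sum 32
Total = 80.
80 mod 10 = 0, so the number is valid.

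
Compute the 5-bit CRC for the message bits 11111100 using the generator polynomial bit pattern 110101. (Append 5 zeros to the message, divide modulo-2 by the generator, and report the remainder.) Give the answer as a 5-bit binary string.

Append 5 zeros: 1111110000000. Divide by 110101 (XOR where the leading bit is 1):
  pos 0: 111111 XOR 110101 = 001010
  pos 2: 101000 XOR 110101 = 011101
  pos 3: 111010 XOR 110101 = 001111
  pos 5: 111100 XOR 110101 = 001001
  pos 7: 100100 XOR 110101 = 010001
Remainder (last 5 bits) = 10001. This is the CRC / FCS.

10001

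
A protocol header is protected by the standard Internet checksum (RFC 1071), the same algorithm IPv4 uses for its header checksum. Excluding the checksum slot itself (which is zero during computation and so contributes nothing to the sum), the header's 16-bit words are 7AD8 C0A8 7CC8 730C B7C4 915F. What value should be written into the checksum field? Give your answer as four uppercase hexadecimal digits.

One's-complement addition (fold any carry out of bit 15 back into bit 0):
  0x7AD8 + 0xC0A8 = 0x13B80 → wrap carry → 0x3B81
  0x3B81 + 0x7CC8 = 0x0B849
  0xB849 + 0x730C = 0x12B55 → wrap carry → 0x2B56
  0x2B56 + 0xB7C4 = 0x0E31A
  0xE31A + 0x915F = 0x17479 → wrap carry → 0x747A
One's-complement sum = 0x747A.
Checksum = ~0x747A & 0xFFFF = 0x8B85.

8B85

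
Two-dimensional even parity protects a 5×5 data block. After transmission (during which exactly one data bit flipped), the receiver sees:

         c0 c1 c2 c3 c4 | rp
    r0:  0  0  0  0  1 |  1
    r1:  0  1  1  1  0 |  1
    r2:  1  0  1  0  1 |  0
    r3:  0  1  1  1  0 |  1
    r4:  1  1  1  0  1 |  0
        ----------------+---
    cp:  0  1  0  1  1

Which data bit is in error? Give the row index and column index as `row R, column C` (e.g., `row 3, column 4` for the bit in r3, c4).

row 2, column 3

Recompute each row's even parity and compare to rp:
  r0: data parity 1, sent rp 1 → ok
  r1: data parity 1, sent rp 1 → ok
  r2: data parity 1, sent rp 0 → mismatch
  r3: data parity 1, sent rp 1 → ok
  r4: data parity 0, sent rp 0 → ok
Recompute each column's even parity and compare to cp:
  c0: data parity 0, sent cp 0 → ok
  c1: data parity 1, sent cp 1 → ok
  c2: data parity 0, sent cp 0 → ok
  c3: data parity 0, sent cp 1 → mismatch
  c4: data parity 1, sent cp 1 → ok
Exactly one row (r2) and one column (c3) fail → the flipped bit is at their intersection.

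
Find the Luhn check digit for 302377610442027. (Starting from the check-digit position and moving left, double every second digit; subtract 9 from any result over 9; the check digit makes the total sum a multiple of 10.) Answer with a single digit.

0

Partial digits right→left: 7 2 0 2 4 4 0 1 6 7 7 3 2 0 3
Double every second digit counting from the check-digit position (so the 1st, 3rd, 5th, ... of the partial from the right).
  doubled (with −9 where >9): 5 0 8 0 3 5 4 6 → sum 31
  kept as-is: 2 2 4 1 7 3 0 → sum 19
Total = 31 + 19 = 50.
Check digit = (10 − (50 mod 10)) mod 10 = 0.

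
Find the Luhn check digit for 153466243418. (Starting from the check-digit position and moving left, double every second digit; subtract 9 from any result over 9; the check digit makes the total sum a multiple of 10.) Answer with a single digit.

9

Partial digits right→left: 8 1 4 3 4 2 6 6 4 3 5 1
Double every second digit counting from the check-digit position (so the 1st, 3rd, 5th, ... of the partial from the right).
  doubled (with −9 where >9): 7 8 8 3 8 1 → sum 35
  kept as-is: 1 3 2 6 3 1 → sum 16
Total = 35 + 16 = 51.
Check digit = (10 − (51 mod 10)) mod 10 = 9.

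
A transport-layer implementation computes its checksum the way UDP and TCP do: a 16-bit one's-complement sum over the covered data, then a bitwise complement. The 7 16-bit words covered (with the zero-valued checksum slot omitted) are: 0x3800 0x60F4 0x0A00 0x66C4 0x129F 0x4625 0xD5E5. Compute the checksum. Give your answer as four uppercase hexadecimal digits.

One's-complement addition (fold any carry out of bit 15 back into bit 0):
  0x3800 + 0x60F4 = 0x098F4
  0x98F4 + 0x0A00 = 0x0A2F4
  0xA2F4 + 0x66C4 = 0x109B8 → wrap carry → 0x09B9
  0x09B9 + 0x129F = 0x01C58
  0x1C58 + 0x4625 = 0x0627D
  0x627D + 0xD5E5 = 0x13862 → wrap carry → 0x3863
One's-complement sum = 0x3863.
Checksum = ~0x3863 & 0xFFFF = 0xC79C.

C79C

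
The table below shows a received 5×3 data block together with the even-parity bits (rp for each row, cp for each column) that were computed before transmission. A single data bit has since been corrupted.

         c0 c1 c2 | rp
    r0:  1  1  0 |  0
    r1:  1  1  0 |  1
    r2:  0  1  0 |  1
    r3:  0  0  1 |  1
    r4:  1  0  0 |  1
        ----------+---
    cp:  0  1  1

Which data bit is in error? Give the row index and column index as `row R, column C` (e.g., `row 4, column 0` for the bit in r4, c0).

Recompute each row's even parity and compare to rp:
  r0: data parity 0, sent rp 0 → ok
  r1: data parity 0, sent rp 1 → mismatch
  r2: data parity 1, sent rp 1 → ok
  r3: data parity 1, sent rp 1 → ok
  r4: data parity 1, sent rp 1 → ok
Recompute each column's even parity and compare to cp:
  c0: data parity 1, sent cp 0 → mismatch
  c1: data parity 1, sent cp 1 → ok
  c2: data parity 1, sent cp 1 → ok
Exactly one row (r1) and one column (c0) fail → the flipped bit is at their intersection.

row 1, column 0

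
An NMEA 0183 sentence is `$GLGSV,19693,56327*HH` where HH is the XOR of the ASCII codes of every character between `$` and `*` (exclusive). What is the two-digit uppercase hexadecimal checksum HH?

XOR the ASCII codes of the payload characters:
  'G' = 0x47 → acc = 0x47
  'L' = 0x4C → acc = 0x0B
  'G' = 0x47 → acc = 0x4C
  'S' = 0x53 → acc = 0x1F
  'V' = 0x56 → acc = 0x49
  ',' = 0x2C → acc = 0x65
  '1' = 0x31 → acc = 0x54
  '9' = 0x39 → acc = 0x6D
  '6' = 0x36 → acc = 0x5B
  '9' = 0x39 → acc = 0x62
  '3' = 0x33 → acc = 0x51
  ',' = 0x2C → acc = 0x7D
  '5' = 0x35 → acc = 0x48
  '6' = 0x36 → acc = 0x7E
  '3' = 0x33 → acc = 0x4D
  '2' = 0x32 → acc = 0x7F
  '7' = 0x37 → acc = 0x48
Checksum = 0x48.

48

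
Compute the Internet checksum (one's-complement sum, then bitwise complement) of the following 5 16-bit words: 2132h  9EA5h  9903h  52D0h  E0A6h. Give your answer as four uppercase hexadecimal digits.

One's-complement addition (fold any carry out of bit 15 back into bit 0):
  0x2132 + 0x9EA5 = 0x0BFD7
  0xBFD7 + 0x9903 = 0x158DA → wrap carry → 0x58DB
  0x58DB + 0x52D0 = 0x0ABAB
  0xABAB + 0xE0A6 = 0x18C51 → wrap carry → 0x8C52
One's-complement sum = 0x8C52.
Checksum = ~0x8C52 & 0xFFFF = 0x73AD.

73AD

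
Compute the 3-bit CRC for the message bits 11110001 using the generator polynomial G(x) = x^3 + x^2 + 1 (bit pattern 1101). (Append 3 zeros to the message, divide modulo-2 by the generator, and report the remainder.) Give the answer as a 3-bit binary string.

111

Append 3 zeros: 11110001000. Divide by 1101 (XOR where the leading bit is 1):
  pos 0: 1111 XOR 1101 = 0010
  pos 2: 1000 XOR 1101 = 0101
  pos 3: 1010 XOR 1101 = 0111
  pos 4: 1111 XOR 1101 = 0010
  pos 6: 1000 XOR 1101 = 0101
  pos 7: 1010 XOR 1101 = 0111
Remainder (last 3 bits) = 111. This is the CRC / FCS.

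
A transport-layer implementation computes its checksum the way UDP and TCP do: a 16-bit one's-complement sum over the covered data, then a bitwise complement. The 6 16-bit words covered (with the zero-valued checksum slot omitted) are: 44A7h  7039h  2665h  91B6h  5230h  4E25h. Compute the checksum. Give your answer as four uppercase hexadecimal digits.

One's-complement addition (fold any carry out of bit 15 back into bit 0):
  0x44A7 + 0x7039 = 0x0B4E0
  0xB4E0 + 0x2665 = 0x0DB45
  0xDB45 + 0x91B6 = 0x16CFB → wrap carry → 0x6CFC
  0x6CFC + 0x5230 = 0x0BF2C
  0xBF2C + 0x4E25 = 0x10D51 → wrap carry → 0x0D52
One's-complement sum = 0x0D52.
Checksum = ~0x0D52 & 0xFFFF = 0xF2AD.

F2AD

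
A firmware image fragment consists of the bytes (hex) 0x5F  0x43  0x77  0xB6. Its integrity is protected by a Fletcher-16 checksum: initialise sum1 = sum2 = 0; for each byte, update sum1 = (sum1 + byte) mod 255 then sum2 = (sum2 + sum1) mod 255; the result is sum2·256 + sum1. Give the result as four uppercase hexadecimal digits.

ECD0

Running sums (mod 255):
  after byte 0 (0x5F): sum1=95, sum2=95
  after byte 1 (0x43): sum1=162, sum2=2
  after byte 2 (0x77): sum1=26, sum2=28
  after byte 3 (0xB6): sum1=208, sum2=236
Checksum = sum2·256 + sum1 = 236·256 + 208 = 60624 = 0xECD0.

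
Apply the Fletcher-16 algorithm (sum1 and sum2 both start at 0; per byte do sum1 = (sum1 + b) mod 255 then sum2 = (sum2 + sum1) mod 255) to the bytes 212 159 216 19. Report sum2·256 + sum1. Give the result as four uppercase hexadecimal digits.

F660

Running sums (mod 255):
  after byte 0 (212): sum1=212, sum2=212
  after byte 1 (159): sum1=116, sum2=73
  after byte 2 (216): sum1=77, sum2=150
  after byte 3 (19): sum1=96, sum2=246
Checksum = sum2·256 + sum1 = 246·256 + 96 = 63072 = 0xF660.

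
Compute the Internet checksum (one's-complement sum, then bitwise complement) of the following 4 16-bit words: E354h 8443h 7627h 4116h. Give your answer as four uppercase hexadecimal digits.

E129

One's-complement addition (fold any carry out of bit 15 back into bit 0):
  0xE354 + 0x8443 = 0x16797 → wrap carry → 0x6798
  0x6798 + 0x7627 = 0x0DDBF
  0xDDBF + 0x4116 = 0x11ED5 → wrap carry → 0x1ED6
One's-complement sum = 0x1ED6.
Checksum = ~0x1ED6 & 0xFFFF = 0xE129.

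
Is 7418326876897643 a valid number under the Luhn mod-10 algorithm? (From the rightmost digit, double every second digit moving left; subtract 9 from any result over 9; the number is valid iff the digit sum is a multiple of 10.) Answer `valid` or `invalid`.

invalid

From the right, keep odd positions and double even positions (subtract 9 from any doubled value over 9):
  doubled (positions 2,4,...): 8 5 7 5 3 6 2 5 → sum 41
  kept (positions 1,3,...): 3 6 9 6 8 2 8 4 → sum 46
Total = 87.
87 mod 10 = 7, so the number is invalid.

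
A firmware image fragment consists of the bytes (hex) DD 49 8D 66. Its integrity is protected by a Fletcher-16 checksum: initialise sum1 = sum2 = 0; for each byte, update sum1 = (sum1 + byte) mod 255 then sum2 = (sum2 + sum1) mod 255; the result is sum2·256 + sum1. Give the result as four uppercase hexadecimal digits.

Running sums (mod 255):
  after byte 0 (DD): sum1=221, sum2=221
  after byte 1 (49): sum1=39, sum2=5
  after byte 2 (8D): sum1=180, sum2=185
  after byte 3 (66): sum1=27, sum2=212
Checksum = sum2·256 + sum1 = 212·256 + 27 = 54299 = 0xD41B.

D41B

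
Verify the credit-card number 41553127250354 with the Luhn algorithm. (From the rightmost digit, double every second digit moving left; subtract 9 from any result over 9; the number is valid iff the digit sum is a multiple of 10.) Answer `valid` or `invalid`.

valid

From the right, keep odd positions and double even positions (subtract 9 from any doubled value over 9):
  doubled (positions 2,4,...): 1 0 4 4 6 1 8 → sum 24
  kept (positions 1,3,...): 4 3 5 7 1 5 1 → sum 26
Total = 50.
50 mod 10 = 0, so the number is valid.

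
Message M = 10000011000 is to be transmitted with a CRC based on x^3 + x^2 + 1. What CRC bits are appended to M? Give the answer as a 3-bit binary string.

001

Append 3 zeros: 10000011000000. Divide by 1101 (XOR where the leading bit is 1):
  pos 0: 1000 XOR 1101 = 0101
  pos 1: 1010 XOR 1101 = 0111
  pos 2: 1110 XOR 1101 = 0011
  pos 4: 1111 XOR 1101 = 0010
  pos 6: 1000 XOR 1101 = 0101
  pos 7: 1010 XOR 1101 = 0111
  pos 8: 1110 XOR 1101 = 0011
  pos 10: 1100 XOR 1101 = 0001
Remainder (last 3 bits) = 001. This is the CRC / FCS.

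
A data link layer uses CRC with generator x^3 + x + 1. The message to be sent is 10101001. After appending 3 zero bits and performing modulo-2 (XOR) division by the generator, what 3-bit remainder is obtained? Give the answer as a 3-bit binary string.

Append 3 zeros: 10101001000. Divide by 1011 (XOR where the leading bit is 1):
  pos 0: 1010 XOR 1011 = 0001
  pos 3: 1100 XOR 1011 = 0111
  pos 4: 1111 XOR 1011 = 0100
  pos 5: 1000 XOR 1011 = 0011
  pos 7: 1100 XOR 1011 = 0111
Remainder (last 3 bits) = 111. This is the CRC / FCS.

111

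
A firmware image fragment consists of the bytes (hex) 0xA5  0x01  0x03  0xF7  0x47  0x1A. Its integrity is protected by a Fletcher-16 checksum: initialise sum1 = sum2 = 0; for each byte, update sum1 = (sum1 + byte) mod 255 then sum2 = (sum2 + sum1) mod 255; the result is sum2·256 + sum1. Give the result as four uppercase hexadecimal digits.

8303

Running sums (mod 255):
  after byte 0 (0xA5): sum1=165, sum2=165
  after byte 1 (0x01): sum1=166, sum2=76
  after byte 2 (0x03): sum1=169, sum2=245
  after byte 3 (0xF7): sum1=161, sum2=151
  after byte 4 (0x47): sum1=232, sum2=128
  after byte 5 (0x1A): sum1=3, sum2=131
Checksum = sum2·256 + sum1 = 131·256 + 3 = 33539 = 0x8303.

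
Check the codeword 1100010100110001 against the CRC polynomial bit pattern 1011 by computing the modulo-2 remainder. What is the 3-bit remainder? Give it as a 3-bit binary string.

010

Modulo-2 division of 1100010100110001 by 1011:
  pos 0: 1100 XOR 1011 = 0111
  pos 1: 1110 XOR 1011 = 0101
  pos 2: 1011 XOR 1011 = 0000
  pos 7: 1001 XOR 1011 = 0010
  pos 9: 1010 XOR 1011 = 0001
  pos 12: 1001 XOR 1011 = 0010
Remainder = 010 (nonzero — an error is detected).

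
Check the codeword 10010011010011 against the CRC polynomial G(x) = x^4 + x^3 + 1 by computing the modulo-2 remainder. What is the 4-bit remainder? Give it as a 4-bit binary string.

1110

Modulo-2 division of 10010011010011 by 11001:
  pos 0: 10010 XOR 11001 = 01011
  pos 1: 10110 XOR 11001 = 01111
  pos 2: 11111 XOR 11001 = 00110
  pos 4: 11010 XOR 11001 = 00011
  pos 7: 11100 XOR 11001 = 00101
  pos 9: 10111 XOR 11001 = 01110
Remainder = 1110 (nonzero — an error is detected).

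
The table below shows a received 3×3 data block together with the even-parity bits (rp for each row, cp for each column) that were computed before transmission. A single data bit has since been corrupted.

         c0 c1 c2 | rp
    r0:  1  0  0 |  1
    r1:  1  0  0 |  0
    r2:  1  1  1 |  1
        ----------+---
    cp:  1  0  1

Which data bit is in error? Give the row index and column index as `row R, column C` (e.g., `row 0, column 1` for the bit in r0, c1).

row 1, column 1

Recompute each row's even parity and compare to rp:
  r0: data parity 1, sent rp 1 → ok
  r1: data parity 1, sent rp 0 → mismatch
  r2: data parity 1, sent rp 1 → ok
Recompute each column's even parity and compare to cp:
  c0: data parity 1, sent cp 1 → ok
  c1: data parity 1, sent cp 0 → mismatch
  c2: data parity 1, sent cp 1 → ok
Exactly one row (r1) and one column (c1) fail → the flipped bit is at their intersection.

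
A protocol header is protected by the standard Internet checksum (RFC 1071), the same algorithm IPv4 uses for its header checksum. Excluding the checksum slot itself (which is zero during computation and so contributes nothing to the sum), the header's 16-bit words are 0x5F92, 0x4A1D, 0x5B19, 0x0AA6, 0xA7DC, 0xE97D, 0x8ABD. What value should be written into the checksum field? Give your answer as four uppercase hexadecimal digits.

D478

One's-complement addition (fold any carry out of bit 15 back into bit 0):
  0x5F92 + 0x4A1D = 0x0A9AF
  0xA9AF + 0x5B19 = 0x104C8 → wrap carry → 0x04C9
  0x04C9 + 0x0AA6 = 0x00F6F
  0x0F6F + 0xA7DC = 0x0B74B
  0xB74B + 0xE97D = 0x1A0C8 → wrap carry → 0xA0C9
  0xA0C9 + 0x8ABD = 0x12B86 → wrap carry → 0x2B87
One's-complement sum = 0x2B87.
Checksum = ~0x2B87 & 0xFFFF = 0xD478.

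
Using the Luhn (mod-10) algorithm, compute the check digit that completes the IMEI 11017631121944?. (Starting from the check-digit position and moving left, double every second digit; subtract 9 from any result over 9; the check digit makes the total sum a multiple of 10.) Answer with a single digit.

3

Partial digits right→left: 4 4 9 1 2 1 1 3 6 7 1 0 1 1
Double every second digit counting from the check-digit position (so the 1st, 3rd, 5th, ... of the partial from the right).
  doubled (with −9 where >9): 8 9 4 2 3 2 2 → sum 30
  kept as-is: 4 1 1 3 7 0 1 → sum 17
Total = 30 + 17 = 47.
Check digit = (10 − (47 mod 10)) mod 10 = 3.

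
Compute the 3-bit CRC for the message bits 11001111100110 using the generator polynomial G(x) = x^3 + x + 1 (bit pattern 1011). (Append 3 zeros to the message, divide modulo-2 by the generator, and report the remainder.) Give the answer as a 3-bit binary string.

011

Append 3 zeros: 11001111100110000. Divide by 1011 (XOR where the leading bit is 1):
  pos 0: 1100 XOR 1011 = 0111
  pos 1: 1111 XOR 1011 = 0100
  pos 2: 1001 XOR 1011 = 0010
  pos 4: 1011 XOR 1011 = 0000
  pos 8: 1001 XOR 1011 = 0010
  pos 10: 1010 XOR 1011 = 0001
  pos 13: 1000 XOR 1011 = 0011
Remainder (last 3 bits) = 011. This is the CRC / FCS.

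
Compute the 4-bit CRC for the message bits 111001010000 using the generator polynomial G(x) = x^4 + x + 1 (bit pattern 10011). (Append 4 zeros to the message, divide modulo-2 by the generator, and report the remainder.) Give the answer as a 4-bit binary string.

Append 4 zeros: 1110010100000000. Divide by 10011 (XOR where the leading bit is 1):
  pos 0: 11100 XOR 10011 = 01111
  pos 1: 11111 XOR 10011 = 01100
  pos 2: 11000 XOR 10011 = 01011
  pos 3: 10111 XOR 10011 = 00100
  pos 5: 10000 XOR 10011 = 00011
  pos 8: 11000 XOR 10011 = 01011
  pos 9: 10110 XOR 10011 = 00101
  pos 11: 10100 XOR 10011 = 00111
Remainder (last 4 bits) = 0111. This is the CRC / FCS.

0111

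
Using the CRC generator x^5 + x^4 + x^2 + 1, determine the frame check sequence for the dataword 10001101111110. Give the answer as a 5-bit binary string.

Append 5 zeros: 1000110111111000000. Divide by 110101 (XOR where the leading bit is 1):
  pos 0: 100011 XOR 110101 = 010110
  pos 1: 101100 XOR 110101 = 011001
  pos 2: 110011 XOR 110101 = 000110
  pos 5: 110111 XOR 110101 = 000010
  pos 9: 101100 XOR 110101 = 011001
  pos 10: 110010 XOR 110101 = 000111
  pos 13: 111000 XOR 110101 = 001101
Remainder (last 5 bits) = 01101. This is the CRC / FCS.

01101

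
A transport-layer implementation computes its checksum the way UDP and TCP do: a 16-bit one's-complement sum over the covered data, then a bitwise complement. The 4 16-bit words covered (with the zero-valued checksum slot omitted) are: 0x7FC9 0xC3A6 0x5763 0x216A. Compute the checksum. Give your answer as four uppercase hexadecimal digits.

One's-complement addition (fold any carry out of bit 15 back into bit 0):
  0x7FC9 + 0xC3A6 = 0x1436F → wrap carry → 0x4370
  0x4370 + 0x5763 = 0x09AD3
  0x9AD3 + 0x216A = 0x0BC3D
One's-complement sum = 0xBC3D.
Checksum = ~0xBC3D & 0xFFFF = 0x43C2.

43C2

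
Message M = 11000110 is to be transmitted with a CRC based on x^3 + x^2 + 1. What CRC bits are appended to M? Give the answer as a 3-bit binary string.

101

Append 3 zeros: 11000110000. Divide by 1101 (XOR where the leading bit is 1):
  pos 0: 1100 XOR 1101 = 0001
  pos 3: 1011 XOR 1101 = 0110
  pos 4: 1100 XOR 1101 = 0001
  pos 7: 1000 XOR 1101 = 0101
Remainder (last 3 bits) = 101. This is the CRC / FCS.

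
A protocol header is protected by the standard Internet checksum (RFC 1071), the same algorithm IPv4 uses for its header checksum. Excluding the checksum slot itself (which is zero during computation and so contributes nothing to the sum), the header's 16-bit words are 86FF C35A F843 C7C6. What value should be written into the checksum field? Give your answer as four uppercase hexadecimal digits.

F59A

One's-complement addition (fold any carry out of bit 15 back into bit 0):
  0x86FF + 0xC35A = 0x14A59 → wrap carry → 0x4A5A
  0x4A5A + 0xF843 = 0x1429D → wrap carry → 0x429E
  0x429E + 0xC7C6 = 0x10A64 → wrap carry → 0x0A65
One's-complement sum = 0x0A65.
Checksum = ~0x0A65 & 0xFFFF = 0xF59A.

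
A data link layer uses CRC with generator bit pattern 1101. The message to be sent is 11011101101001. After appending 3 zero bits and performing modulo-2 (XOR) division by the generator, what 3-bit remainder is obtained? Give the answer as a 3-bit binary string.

Append 3 zeros: 11011101101001000. Divide by 1101 (XOR where the leading bit is 1):
  pos 0: 1101 XOR 1101 = 0000
  pos 4: 1101 XOR 1101 = 0000
  pos 8: 1010 XOR 1101 = 0111
  pos 9: 1110 XOR 1101 = 0011
  pos 11: 1110 XOR 1101 = 0011
  pos 13: 1100 XOR 1101 = 0001
Remainder (last 3 bits) = 001. This is the CRC / FCS.

001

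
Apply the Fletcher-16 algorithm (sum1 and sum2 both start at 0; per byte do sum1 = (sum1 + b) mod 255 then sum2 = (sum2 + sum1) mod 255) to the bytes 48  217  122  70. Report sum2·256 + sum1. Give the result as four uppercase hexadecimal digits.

Running sums (mod 255):
  after byte 0 (48): sum1=48, sum2=48
  after byte 1 (217): sum1=10, sum2=58
  after byte 2 (122): sum1=132, sum2=190
  after byte 3 (70): sum1=202, sum2=137
Checksum = sum2·256 + sum1 = 137·256 + 202 = 35274 = 0x89CA.

89CA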